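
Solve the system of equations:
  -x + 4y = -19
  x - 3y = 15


Using Cramer's rule:
Determinant D = (-1)(-3) - (1)(4) = 3 - 4 = -1
Dx = (-19)(-3) - (15)(4) = 57 - 60 = -3
Dy = (-1)(15) - (1)(-19) = -15 + 19 = 4
x = Dx/D = -3/-1 = 3
y = Dy/D = 4/-1 = -4

x = 3, y = -4


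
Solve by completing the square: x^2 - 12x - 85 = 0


Start: x^2 - 12x - 85 = 0
Move constant: x^2 - 12x = 85
Half of -12 is -6, squared is 36
Add 36 to both sides: x^2 - 12x + 36 = 121
(x - 6)^2 = 121
x - 6 = ±11
x = 6 + 11 = 17 or x = 6 - 11 = -5

x = -5, x = 17


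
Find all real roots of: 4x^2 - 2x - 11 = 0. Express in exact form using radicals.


Using the quadratic formula: x = (-b ± sqrt(b^2 - 4ac)) / (2a)
Here a = 4, b = -2, c = -11
Discriminant = b^2 - 4ac = (-2)^2 - 4(4)(-11) = 4 + 176 = 180
Since discriminant = 180 > 0, there are two real roots.
x = (2 ± 6*sqrt(5)) / 8
Simplifying: x = (1 ± 3*sqrt(5)) / 4
Numerically: x ≈ 1.9271 or x ≈ -1.4271

x = (1 + 3*sqrt(5)) / 4 or x = (1 - 3*sqrt(5)) / 4


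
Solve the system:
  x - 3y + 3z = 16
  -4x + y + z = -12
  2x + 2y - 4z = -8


Using Cramer's rule. Expand each determinant along the first row.
D  = 1*[1*(-4) - 1*2] - (-3)*[(-4)*(-4) - 1*2] + 3*[(-4)*2 - 1*2]
  = 1*(-6) - (-3)*(14) + 3*(-10) = 6
Dx = 16*[1*(-4) - 1*2] - (-3)*[(-12)*(-4) - 1*(-8)] + 3*[(-12)*2 - 1*(-8)]
  = 16*(-6) - (-3)*(56) + 3*(-16) = 24
Dy = 1*[(-12)*(-4) - 1*(-8)] - 16*[(-4)*(-4) - 1*2] + 3*[(-4)*(-8) - (-12)*2]
  = 1*(56) - 16*(14) + 3*(56) = 0
Dz = 1*[1*(-8) - (-12)*2] - (-3)*[(-4)*(-8) - (-12)*2] + 16*[(-4)*2 - 1*2]
  = 1*(16) - (-3)*(56) + 16*(-10) = 24
x = Dx/D = 24/6 = 4, y = Dy/D = 0/6 = 0, z = Dz/D = 24/6 = 4
Check eq1: (1)(4) + (-3)(0) + (3)(4) = 16 = 16 ✓
Check eq2: (-4)(4) + (1)(0) + (1)(4) = -12 = -12 ✓
Check eq3: (2)(4) + (2)(0) + (-4)(4) = -8 = -8 ✓

x = 4, y = 0, z = 4


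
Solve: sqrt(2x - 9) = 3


Square both sides: 2x - 9 = 3^2 = 9
2x = 9 + 9 = 18
x = 9
Check: sqrt(2*9 - 9) = sqrt(9) = 3 ✓

x = 9


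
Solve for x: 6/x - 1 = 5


Subtract -1 from both sides: 6/x = 6
Multiply both sides by x: 6 = 6 * x
Divide by 6: x = 1

x = 1


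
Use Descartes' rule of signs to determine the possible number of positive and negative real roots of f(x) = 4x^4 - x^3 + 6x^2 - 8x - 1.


Descartes' rule of signs:

For positive roots, count sign changes in f(x) = 4x^4 - x^3 + 6x^2 - 8x - 1:
Signs of coefficients: +, -, +, -, -
Number of sign changes: 3
Possible positive real roots: 3, 1

For negative roots, examine f(-x) = 4x^4 + x^3 + 6x^2 + 8x - 1:
Signs of coefficients: +, +, +, +, -
Number of sign changes: 1
Possible negative real roots: 1

Positive roots: 3 or 1; Negative roots: 1


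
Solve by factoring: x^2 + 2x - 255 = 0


We need two numbers that multiply to -255 and add to 2.
Those numbers are -15 and 17 (since (-15) * 17 = -255 and (-15) + 17 = 2).
So x^2 + 2x - 255 = (x - 15)(x + 17) = 0
Setting each factor to zero: x = 15 or x = -17

x = -17, x = 15


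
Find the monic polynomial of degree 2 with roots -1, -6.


A monic polynomial with roots -1, -6 is:
p(x) = (x + 1)(x + 6)
After multiplying by (x + 1): x + 1
After multiplying by (x + 6): x^2 + 7x + 6

x^2 + 7x + 6


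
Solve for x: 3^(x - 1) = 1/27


Express both sides with the same base.
1/27 = 3^(-3)
Since the bases match, equate exponents: x - 1 = -3
So x = -3 - (-1) = -2

x = -2


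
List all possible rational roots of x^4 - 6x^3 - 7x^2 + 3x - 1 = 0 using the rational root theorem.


Rational root theorem: possible roots are ±p/q where:
  p divides the constant term (-1): p ∈ {1}
  q divides the leading coefficient (1): q ∈ {1}

All possible rational roots: -1, 1

-1, 1


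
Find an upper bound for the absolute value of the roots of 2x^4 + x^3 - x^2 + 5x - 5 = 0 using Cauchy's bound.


Cauchy's bound: all roots r satisfy |r| <= 1 + max(|a_i/a_n|) for i = 0,...,n-1
where a_n is the leading coefficient.

Coefficients: [2, 1, -1, 5, -5]
Leading coefficient a_n = 2
Ratios |a_i/a_n|: 1/2, 1/2, 5/2, 5/2
Maximum ratio: 5/2
Cauchy's bound: |r| <= 1 + 5/2 = 7/2

Upper bound = 7/2


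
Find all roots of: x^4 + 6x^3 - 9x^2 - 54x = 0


The constant term is 0, so x = 0 is a root. Factor out x:
  x^3 + 6x^2 - 9x - 54 = 0
Let p(x) = x^3 + 6x^2 - 9x - 54. By the rational root theorem (leading coefficient 1), any rational root is an integer divisor of 54: try ±1, ±2, ... in turn.
Test x = 1: value = -56 ≠ 0.
Test x = -1: value = -40 ≠ 0.
Test x = 2: value = -40 ≠ 0.
Test x = -2: value = -20 ≠ 0.
Test x = 3: value = 0 ✓, so (x - 3) is a factor.
Synthetic division by (x - 3): bring down 1; 1(3) + 6 = 9; 9(3) - 9 = 18; 18(3) - 54 = 0 → quotient x^2 + 9x + 18, remainder 0.
Solve the quadratic x^2 + 9x + 18 = 0: discriminant = 9^2 - 4(1)(18) = 81 - 72 = 9.
sqrt(9) = 3, so x = (-9 ± 3)/2: x = -3 or x = -6.
Collecting all roots found:

x = -6, x = -3, x = 0, x = 3


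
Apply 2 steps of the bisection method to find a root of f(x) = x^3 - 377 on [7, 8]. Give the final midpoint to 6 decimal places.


f(x) = x^3 - 377
f(7) = -34 < 0
f(8) = 135 > 0

Step 1: midpoint = (7.000000 + 8.000000)/2 = 7.500000
  f(7.500000) = 44.875000
  f(mid) > 0, so root is in [7.000000, 7.500000]

Step 2: midpoint = (7.000000 + 7.500000)/2 = 7.250000
  f(7.250000) = 4.078125
  f(mid) > 0, so root is in [7.000000, 7.250000]

midpoint = 7.250000


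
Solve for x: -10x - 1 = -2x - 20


Starting with: -10x - 1 = -2x - 20
Move all x terms to left: (-10 + 2)x = -20 + 1
Simplify: -8x = -19
Divide both sides by -8: x = 19/8

x = 19/8


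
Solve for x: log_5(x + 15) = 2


Convert to exponential form: x + 15 = 5^2 = 25
x = 25 - 15 = 10
Check: log_5(10 + 15) = log_5(25) = log_5(25) = 2 ✓

x = 10


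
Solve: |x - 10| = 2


An absolute value equation |expr| = 2 gives two cases:
Case 1: x - 10 = 2
  x = 12, so x = 12
Case 2: x - 10 = -2
  x = 8, so x = 8

x = 8, x = 12


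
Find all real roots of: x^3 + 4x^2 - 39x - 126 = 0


Let p(x) = x^3 + 4x^2 - 39x - 126. By the rational root theorem (leading coefficient 1), any rational root is an integer divisor of 126: try ±1, ±2, ... in turn.
Test x = 1: value = -160 ≠ 0.
Test x = -1: value = -84 ≠ 0.
Test x = 2: value = -180 ≠ 0.
Test x = -2: value = -40 ≠ 0.
Test x = 3: value = -180 ≠ 0.
Test x = -3: value = 0 ✓, so (x + 3) is a factor.
Synthetic division by (x + 3): bring down 1; 1(-3) + 4 = 1; 1(-3) - 39 = -42; (-42)(-3) - 126 = 0 → quotient x^2 + x - 42, remainder 0.
Solve the quadratic x^2 + x - 42 = 0: discriminant = 1^2 - 4(1)(-42) = 1 + 168 = 169.
sqrt(169) = 13, so x = (-1 ± 13)/2: x = 6 or x = -7.

x = -7, x = -3, x = 6


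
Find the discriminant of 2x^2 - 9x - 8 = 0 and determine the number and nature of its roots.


For ax^2 + bx + c = 0, discriminant D = b^2 - 4ac
Here a = 2, b = -9, c = -8
D = (-9)^2 - 4(2)(-8) = 81 + 64 = 145

D = 145 > 0 but not a perfect square
The equation has 2 distinct real irrational roots.

Discriminant = 145, 2 distinct real irrational roots


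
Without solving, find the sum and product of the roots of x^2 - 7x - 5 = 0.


By Vieta's formulas for ax^2 + bx + c = 0:
  Sum of roots = -b/a
  Product of roots = c/a

Here a = 1, b = -7, c = -5
Sum = -(-7)/1 = 7
Product = -5/1 = -5

Sum = 7, Product = -5


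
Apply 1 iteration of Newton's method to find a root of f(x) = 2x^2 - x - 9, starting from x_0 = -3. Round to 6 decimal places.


Newton's method: x_(n+1) = x_n - f(x_n)/f'(x_n)
f(x) = 2x^2 - x - 9
f'(x) = 4x - 1

Iteration 1:
  f(-3.000000) = 12.000000
  f'(-3.000000) = -13.000000
  x_1 = -3.000000 - (12.000000)/(-13.000000) = -2.076923

x_1 = -2.076923


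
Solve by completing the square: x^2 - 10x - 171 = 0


Start: x^2 - 10x - 171 = 0
Move constant: x^2 - 10x = 171
Half of -10 is -5, squared is 25
Add 25 to both sides: x^2 - 10x + 25 = 196
(x - 5)^2 = 196
x - 5 = ±14
x = 5 + 14 = 19 or x = 5 - 14 = -9

x = -9, x = 19


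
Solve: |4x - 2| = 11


An absolute value equation |expr| = 11 gives two cases:
Case 1: 4x - 2 = 11
  4x = 13, so x = 13/4
Case 2: 4x - 2 = -11
  4x = -9, so x = -9/4

x = -9/4, x = 13/4


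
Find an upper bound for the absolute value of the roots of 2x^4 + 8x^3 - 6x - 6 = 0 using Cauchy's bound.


Cauchy's bound: all roots r satisfy |r| <= 1 + max(|a_i/a_n|) for i = 0,...,n-1
where a_n is the leading coefficient.

Coefficients: [2, 8, 0, -6, -6]
Leading coefficient a_n = 2
Ratios |a_i/a_n|: 4, 0, 3, 3
Maximum ratio: 4
Cauchy's bound: |r| <= 1 + 4 = 5

Upper bound = 5


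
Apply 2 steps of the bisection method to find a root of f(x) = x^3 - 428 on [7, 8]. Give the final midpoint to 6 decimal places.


f(x) = x^3 - 428
f(7) = -85 < 0
f(8) = 84 > 0

Step 1: midpoint = (7.000000 + 8.000000)/2 = 7.500000
  f(7.500000) = -6.125000
  f(mid) < 0, so root is in [7.500000, 8.000000]

Step 2: midpoint = (7.500000 + 8.000000)/2 = 7.750000
  f(7.750000) = 37.484375
  f(mid) > 0, so root is in [7.500000, 7.750000]

midpoint = 7.750000


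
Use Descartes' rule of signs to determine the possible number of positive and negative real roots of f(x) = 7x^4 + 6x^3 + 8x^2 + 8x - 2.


Descartes' rule of signs:

For positive roots, count sign changes in f(x) = 7x^4 + 6x^3 + 8x^2 + 8x - 2:
Signs of coefficients: +, +, +, +, -
Number of sign changes: 1
Possible positive real roots: 1

For negative roots, examine f(-x) = 7x^4 - 6x^3 + 8x^2 - 8x - 2:
Signs of coefficients: +, -, +, -, -
Number of sign changes: 3
Possible negative real roots: 3, 1

Positive roots: 1; Negative roots: 3 or 1


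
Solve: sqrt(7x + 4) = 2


Square both sides: 7x + 4 = 2^2 = 4
7x = 4 - 4 = 0
x = 0
Check: sqrt(7*0 + 4) = sqrt(4) = 2 ✓

x = 0


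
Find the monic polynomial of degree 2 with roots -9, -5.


A monic polynomial with roots -9, -5 is:
p(x) = (x + 9)(x + 5)
After multiplying by (x + 9): x + 9
After multiplying by (x + 5): x^2 + 14x + 45

x^2 + 14x + 45


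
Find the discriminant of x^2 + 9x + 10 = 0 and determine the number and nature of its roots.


For ax^2 + bx + c = 0, discriminant D = b^2 - 4ac
Here a = 1, b = 9, c = 10
D = (9)^2 - 4(1)(10) = 81 - 40 = 41

D = 41 > 0 but not a perfect square
The equation has 2 distinct real irrational roots.

Discriminant = 41, 2 distinct real irrational roots


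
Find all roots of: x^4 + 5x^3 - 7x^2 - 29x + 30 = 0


Let p(x) = x^4 + 5x^3 - 7x^2 - 29x + 30. By the rational root theorem (leading coefficient 1), any rational root is an integer divisor of 30: try ±1, ±2, ... in turn.
Test x = 1: value = 0 ✓, so (x - 1) is a factor.
Synthetic division by (x - 1): bring down 1; 1(1) + 5 = 6; 6(1) - 7 = -1; (-1)(1) - 29 = -30; (-30)(1) + 30 = 0 → quotient x^3 + 6x^2 - x - 30, remainder 0.
Continue with the quotient x^3 + 6x^2 - x - 30 (candidates must divide 30; re-test x = 1 first in case it repeats).
Test x = 1: value = -24 ≠ 0.
Test x = -1: value = -24 ≠ 0.
Test x = 2: value = 0 ✓, so (x - 2) is a factor.
Synthetic division by (x - 2): bring down 1; 1(2) + 6 = 8; 8(2) - 1 = 15; 15(2) - 30 = 0 → quotient x^2 + 8x + 15, remainder 0.
Solve the quadratic x^2 + 8x + 15 = 0: discriminant = 8^2 - 4(1)(15) = 64 - 60 = 4.
sqrt(4) = 2, so x = (-8 ± 2)/2: x = -3 or x = -5.
Collecting all roots found:

x = -5, x = -3, x = 1, x = 2


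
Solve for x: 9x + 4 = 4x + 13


Starting with: 9x + 4 = 4x + 13
Move all x terms to left: (9 - 4)x = 13 - 4
Simplify: 5x = 9
Divide both sides by 5: x = 9/5

x = 9/5


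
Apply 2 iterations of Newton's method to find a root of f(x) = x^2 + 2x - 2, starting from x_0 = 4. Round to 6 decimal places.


Newton's method: x_(n+1) = x_n - f(x_n)/f'(x_n)
f(x) = x^2 + 2x - 2
f'(x) = 2x + 2

Iteration 1:
  f(4.000000) = 22.000000
  f'(4.000000) = 10.000000
  x_1 = 4.000000 - (22.000000)/(10.000000) = 1.800000

Iteration 2:
  f(1.800000) = 4.840000
  f'(1.800000) = 5.600000
  x_2 = 1.800000 - (4.840000)/(5.600000) = 0.935714

x_2 = 0.935714


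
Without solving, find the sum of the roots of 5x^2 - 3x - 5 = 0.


By Vieta's formulas for ax^2 + bx + c = 0:
  Sum of roots = -b/a
  Product of roots = c/a

Here a = 5, b = -3, c = -5
Sum = -(-3)/5 = 3/5
Product = -5/5 = -1

Sum = 3/5


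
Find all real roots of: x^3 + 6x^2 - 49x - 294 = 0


Let p(x) = x^3 + 6x^2 - 49x - 294. By the rational root theorem (leading coefficient 1), any rational root is an integer divisor of 294: try ±1, ±2, ... in turn.
Test x = 1: value = -336 ≠ 0.
Test x = -1: value = -240 ≠ 0.
Test x = 2: value = -360 ≠ 0.
Test x = -2: value = -180 ≠ 0.
Test x = 3: value = -360 ≠ 0.
Test x = -3: value = -120 ≠ 0.
Test x = 6: value = -156 ≠ 0.
Test x = -6: value = 0 ✓, so (x + 6) is a factor.
Synthetic division by (x + 6): bring down 1; 1(-6) + 6 = 0; 0(-6) - 49 = -49; (-49)(-6) - 294 = 0 → quotient x^2 - 49, remainder 0.
Solve the quadratic x^2 - 49 = 0: discriminant = 0^2 - 4(1)(-49) = 0 + 196 = 196.
sqrt(196) = 14, so x = (0 ± 14)/2: x = 7 or x = -7.

x = -7, x = -6, x = 7


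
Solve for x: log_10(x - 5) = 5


Convert to exponential form: x - 5 = 10^5 = 100000
x = 100000 + 5 = 100005
Check: log_10(100005 - 5) = log_10(100000) = log_10(100000) = 5 ✓

x = 100005


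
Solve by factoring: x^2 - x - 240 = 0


We need two numbers that multiply to -240 and add to -1.
Those numbers are -16 and 15 (since (-16) * 15 = -240 and (-16) + 15 = -1).
So x^2 - x - 240 = (x - 16)(x + 15) = 0
Setting each factor to zero: x = 16 or x = -15

x = -15, x = 16


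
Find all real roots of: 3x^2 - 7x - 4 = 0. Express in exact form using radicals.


Using the quadratic formula: x = (-b ± sqrt(b^2 - 4ac)) / (2a)
Here a = 3, b = -7, c = -4
Discriminant = b^2 - 4ac = (-7)^2 - 4(3)(-4) = 49 + 48 = 97
Since discriminant = 97 > 0, there are two real roots.
x = (7 ± sqrt(97)) / 6
Numerically: x ≈ 2.8081 or x ≈ -0.4748

x = (7 + sqrt(97)) / 6 or x = (7 - sqrt(97)) / 6


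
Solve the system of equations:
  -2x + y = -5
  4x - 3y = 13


Using Cramer's rule:
Determinant D = (-2)(-3) - (4)(1) = 6 - 4 = 2
Dx = (-5)(-3) - (13)(1) = 15 - 13 = 2
Dy = (-2)(13) - (4)(-5) = -26 + 20 = -6
x = Dx/D = 2/2 = 1
y = Dy/D = -6/2 = -3

x = 1, y = -3


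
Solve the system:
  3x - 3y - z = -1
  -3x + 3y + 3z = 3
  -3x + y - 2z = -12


Using Cramer's rule. Expand each determinant along the first row.
D  = 3*[3*(-2) - 3*1] - (-3)*[(-3)*(-2) - 3*(-3)] + (-1)*[(-3)*1 - 3*(-3)]
  = 3*(-9) - (-3)*(15) + (-1)*(6) = 12
Dx = (-1)*[3*(-2) - 3*1] - (-3)*[3*(-2) - 3*(-12)] + (-1)*[3*1 - 3*(-12)]
  = (-1)*(-9) - (-3)*(30) + (-1)*(39) = 60
Dy = 3*[3*(-2) - 3*(-12)] - (-1)*[(-3)*(-2) - 3*(-3)] + (-1)*[(-3)*(-12) - 3*(-3)]
  = 3*(30) - (-1)*(15) + (-1)*(45) = 60
Dz = 3*[3*(-12) - 3*1] - (-3)*[(-3)*(-12) - 3*(-3)] + (-1)*[(-3)*1 - 3*(-3)]
  = 3*(-39) - (-3)*(45) + (-1)*(6) = 12
x = Dx/D = 60/12 = 5, y = Dy/D = 60/12 = 5, z = Dz/D = 12/12 = 1
Check eq1: (3)(5) + (-3)(5) + (-1)(1) = -1 = -1 ✓
Check eq2: (-3)(5) + (3)(5) + (3)(1) = 3 = 3 ✓
Check eq3: (-3)(5) + (1)(5) + (-2)(1) = -12 = -12 ✓

x = 5, y = 5, z = 1


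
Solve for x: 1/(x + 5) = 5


Multiply both sides by (x + 5): 1 = 5(x + 5)
Distribute: 1 = 5x + 25
5x = 1 - 25 = -24
x = -24/5

x = -24/5


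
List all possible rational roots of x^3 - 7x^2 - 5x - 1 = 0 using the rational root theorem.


Rational root theorem: possible roots are ±p/q where:
  p divides the constant term (-1): p ∈ {1}
  q divides the leading coefficient (1): q ∈ {1}

All possible rational roots: -1, 1

-1, 1


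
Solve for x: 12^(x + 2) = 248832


Express both sides with the same base.
248832 = 12^5
Since the bases match, equate exponents: x + 2 = 5
So x = 5 - (2) = 3

x = 3


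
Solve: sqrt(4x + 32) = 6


Square both sides: 4x + 32 = 6^2 = 36
4x = 36 - 32 = 4
x = 1
Check: sqrt(4*1 + 32) = sqrt(36) = 6 ✓

x = 1


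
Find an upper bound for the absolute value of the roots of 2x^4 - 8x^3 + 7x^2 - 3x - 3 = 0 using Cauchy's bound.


Cauchy's bound: all roots r satisfy |r| <= 1 + max(|a_i/a_n|) for i = 0,...,n-1
where a_n is the leading coefficient.

Coefficients: [2, -8, 7, -3, -3]
Leading coefficient a_n = 2
Ratios |a_i/a_n|: 4, 7/2, 3/2, 3/2
Maximum ratio: 4
Cauchy's bound: |r| <= 1 + 4 = 5

Upper bound = 5


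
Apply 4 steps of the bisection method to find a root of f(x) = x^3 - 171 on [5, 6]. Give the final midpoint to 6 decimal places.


f(x) = x^3 - 171
f(5) = -46 < 0
f(6) = 45 > 0

Step 1: midpoint = (5.000000 + 6.000000)/2 = 5.500000
  f(5.500000) = -4.625000
  f(mid) < 0, so root is in [5.500000, 6.000000]

Step 2: midpoint = (5.500000 + 6.000000)/2 = 5.750000
  f(5.750000) = 19.109375
  f(mid) > 0, so root is in [5.500000, 5.750000]

Step 3: midpoint = (5.500000 + 5.750000)/2 = 5.625000
  f(5.625000) = 6.978516
  f(mid) > 0, so root is in [5.500000, 5.625000]

Step 4: midpoint = (5.500000 + 5.625000)/2 = 5.562500
  f(5.562500) = 1.111572
  f(mid) > 0, so root is in [5.500000, 5.562500]

midpoint = 5.562500


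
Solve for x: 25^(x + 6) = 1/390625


Express both sides with the same base.
1/390625 = 25^(-4)
Since the bases match, equate exponents: x + 6 = -4
So x = -4 - (6) = -10

x = -10


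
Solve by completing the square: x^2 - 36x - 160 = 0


Start: x^2 - 36x - 160 = 0
Move constant: x^2 - 36x = 160
Half of -36 is -18, squared is 324
Add 324 to both sides: x^2 - 36x + 324 = 484
(x - 18)^2 = 484
x - 18 = ±22
x = 18 + 22 = 40 or x = 18 - 22 = -4

x = -4, x = 40


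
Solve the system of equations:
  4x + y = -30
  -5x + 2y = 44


Using Cramer's rule:
Determinant D = (4)(2) - (-5)(1) = 8 + 5 = 13
Dx = (-30)(2) - (44)(1) = -60 - 44 = -104
Dy = (4)(44) - (-5)(-30) = 176 - 150 = 26
x = Dx/D = -104/13 = -8
y = Dy/D = 26/13 = 2

x = -8, y = 2


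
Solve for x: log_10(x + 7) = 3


Convert to exponential form: x + 7 = 10^3 = 1000
x = 1000 - 7 = 993
Check: log_10(993 + 7) = log_10(1000) = log_10(1000) = 3 ✓

x = 993


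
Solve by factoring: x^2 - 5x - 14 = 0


We need two numbers that multiply to -14 and add to -5.
Those numbers are 2 and -7 (since 2 * (-7) = -14 and 2 + (-7) = -5).
So x^2 - 5x - 14 = (x + 2)(x - 7) = 0
Setting each factor to zero: x = -2 or x = 7

x = -2, x = 7


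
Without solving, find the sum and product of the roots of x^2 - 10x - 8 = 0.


By Vieta's formulas for ax^2 + bx + c = 0:
  Sum of roots = -b/a
  Product of roots = c/a

Here a = 1, b = -10, c = -8
Sum = -(-10)/1 = 10
Product = -8/1 = -8

Sum = 10, Product = -8


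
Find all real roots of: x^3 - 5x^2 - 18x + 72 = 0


Let p(x) = x^3 - 5x^2 - 18x + 72. By the rational root theorem (leading coefficient 1), any rational root is an integer divisor of 72: try ±1, ±2, ... in turn.
Test x = 1: value = 50 ≠ 0.
Test x = -1: value = 84 ≠ 0.
Test x = 2: value = 24 ≠ 0.
Test x = -2: value = 80 ≠ 0.
Test x = 3: value = 0 ✓, so (x - 3) is a factor.
Synthetic division by (x - 3): bring down 1; 1(3) - 5 = -2; (-2)(3) - 18 = -24; (-24)(3) + 72 = 0 → quotient x^2 - 2x - 24, remainder 0.
Solve the quadratic x^2 - 2x - 24 = 0: discriminant = (-2)^2 - 4(1)(-24) = 4 + 96 = 100.
sqrt(100) = 10, so x = (2 ± 10)/2: x = 6 or x = -4.

x = -4, x = 3, x = 6


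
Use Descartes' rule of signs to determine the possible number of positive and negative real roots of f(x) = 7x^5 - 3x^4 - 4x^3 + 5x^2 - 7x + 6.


Descartes' rule of signs:

For positive roots, count sign changes in f(x) = 7x^5 - 3x^4 - 4x^3 + 5x^2 - 7x + 6:
Signs of coefficients: +, -, -, +, -, +
Number of sign changes: 4
Possible positive real roots: 4, 2, 0

For negative roots, examine f(-x) = -7x^5 - 3x^4 + 4x^3 + 5x^2 + 7x + 6:
Signs of coefficients: -, -, +, +, +, +
Number of sign changes: 1
Possible negative real roots: 1

Positive roots: 4 or 2 or 0; Negative roots: 1


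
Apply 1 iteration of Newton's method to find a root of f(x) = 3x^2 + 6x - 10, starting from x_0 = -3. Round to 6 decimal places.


Newton's method: x_(n+1) = x_n - f(x_n)/f'(x_n)
f(x) = 3x^2 + 6x - 10
f'(x) = 6x + 6

Iteration 1:
  f(-3.000000) = -1.000000
  f'(-3.000000) = -12.000000
  x_1 = -3.000000 - (-1.000000)/(-12.000000) = -3.083333

x_1 = -3.083333


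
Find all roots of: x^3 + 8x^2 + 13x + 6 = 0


Let p(x) = x^3 + 8x^2 + 13x + 6. By the rational root theorem (leading coefficient 1), any rational root is an integer divisor of 6: try ±1, ±2, ... in turn.
Test x = 1: value = 28 ≠ 0.
Test x = -1: value = 0 ✓, so (x + 1) is a factor.
Synthetic division by (x + 1): bring down 1; 1(-1) + 8 = 7; 7(-1) + 13 = 6; 6(-1) + 6 = 0 → quotient x^2 + 7x + 6, remainder 0.
Solve the quadratic x^2 + 7x + 6 = 0: discriminant = 7^2 - 4(1)(6) = 49 - 24 = 25.
sqrt(25) = 5, so x = (-7 ± 5)/2: x = -1 or x = -6.
Collecting all roots found:

x = -6, x = -1 (multiplicity 2)


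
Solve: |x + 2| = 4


An absolute value equation |expr| = 4 gives two cases:
Case 1: x + 2 = 4
  x = 2, so x = 2
Case 2: x + 2 = -4
  x = -6, so x = -6

x = -6, x = 2


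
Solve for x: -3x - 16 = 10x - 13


Starting with: -3x - 16 = 10x - 13
Move all x terms to left: (-3 - 10)x = -13 + 16
Simplify: -13x = 3
Divide both sides by -13: x = -3/13

x = -3/13


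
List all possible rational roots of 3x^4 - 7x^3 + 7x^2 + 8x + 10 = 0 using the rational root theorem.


Rational root theorem: possible roots are ±p/q where:
  p divides the constant term (10): p ∈ {1, 2, 5, 10}
  q divides the leading coefficient (3): q ∈ {1, 3}

All possible rational roots: -10, -5, -10/3, -2, -5/3, -1, -2/3, -1/3, 1/3, 2/3, 1, 5/3, 2, 10/3, 5, 10

-10, -5, -10/3, -2, -5/3, -1, -2/3, -1/3, 1/3, 2/3, 1, 5/3, 2, 10/3, 5, 10


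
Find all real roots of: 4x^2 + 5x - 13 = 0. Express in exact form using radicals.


Using the quadratic formula: x = (-b ± sqrt(b^2 - 4ac)) / (2a)
Here a = 4, b = 5, c = -13
Discriminant = b^2 - 4ac = 5^2 - 4(4)(-13) = 25 + 208 = 233
Since discriminant = 233 > 0, there are two real roots.
x = (-5 ± sqrt(233)) / 8
Numerically: x ≈ 1.2830 or x ≈ -2.5330

x = (-5 + sqrt(233)) / 8 or x = (-5 - sqrt(233)) / 8


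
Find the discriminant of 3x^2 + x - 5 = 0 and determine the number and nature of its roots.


For ax^2 + bx + c = 0, discriminant D = b^2 - 4ac
Here a = 3, b = 1, c = -5
D = (1)^2 - 4(3)(-5) = 1 + 60 = 61

D = 61 > 0 but not a perfect square
The equation has 2 distinct real irrational roots.

Discriminant = 61, 2 distinct real irrational roots


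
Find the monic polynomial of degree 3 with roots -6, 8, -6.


A monic polynomial with roots -6, 8, -6 is:
p(x) = (x + 6)(x - 8)(x + 6)
After multiplying by (x + 6): x + 6
After multiplying by (x - 8): x^2 - 2x - 48
After multiplying by (x + 6): x^3 + 4x^2 - 60x - 288

x^3 + 4x^2 - 60x - 288


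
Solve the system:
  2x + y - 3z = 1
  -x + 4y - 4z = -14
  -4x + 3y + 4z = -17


Using Cramer's rule. Expand each determinant along the first row.
D  = 2*[4*4 - (-4)*3] - 1*[(-1)*4 - (-4)*(-4)] + (-3)*[(-1)*3 - 4*(-4)]
  = 2*(28) - 1*(-20) + (-3)*(13) = 37
Dx = 1*[4*4 - (-4)*3] - 1*[(-14)*4 - (-4)*(-17)] + (-3)*[(-14)*3 - 4*(-17)]
  = 1*(28) - 1*(-124) + (-3)*(26) = 74
Dy = 2*[(-14)*4 - (-4)*(-17)] - 1*[(-1)*4 - (-4)*(-4)] + (-3)*[(-1)*(-17) - (-14)*(-4)]
  = 2*(-124) - 1*(-20) + (-3)*(-39) = -111
Dz = 2*[4*(-17) - (-14)*3] - 1*[(-1)*(-17) - (-14)*(-4)] + 1*[(-1)*3 - 4*(-4)]
  = 2*(-26) - 1*(-39) + 1*(13) = 0
x = Dx/D = 74/37 = 2, y = Dy/D = -111/37 = -3, z = Dz/D = 0/37 = 0
Check eq1: (2)(2) + (1)(-3) + (-3)(0) = 1 = 1 ✓
Check eq2: (-1)(2) + (4)(-3) + (-4)(0) = -14 = -14 ✓
Check eq3: (-4)(2) + (3)(-3) + (4)(0) = -17 = -17 ✓

x = 2, y = -3, z = 0


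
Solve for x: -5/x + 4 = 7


Subtract 4 from both sides: -5/x = 3
Multiply both sides by x: -5 = 3 * x
Divide by 3: x = -5/3

x = -5/3


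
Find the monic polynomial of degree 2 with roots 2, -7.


A monic polynomial with roots 2, -7 is:
p(x) = (x - 2)(x + 7)
After multiplying by (x - 2): x - 2
After multiplying by (x + 7): x^2 + 5x - 14

x^2 + 5x - 14


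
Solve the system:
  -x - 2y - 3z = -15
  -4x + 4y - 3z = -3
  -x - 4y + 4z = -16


Using Cramer's rule. Expand each determinant along the first row.
D  = (-1)*[4*4 - (-3)*(-4)] - (-2)*[(-4)*4 - (-3)*(-1)] + (-3)*[(-4)*(-4) - 4*(-1)]
  = (-1)*(4) - (-2)*(-19) + (-3)*(20) = -102
Dx = (-15)*[4*4 - (-3)*(-4)] - (-2)*[(-3)*4 - (-3)*(-16)] + (-3)*[(-3)*(-4) - 4*(-16)]
  = (-15)*(4) - (-2)*(-60) + (-3)*(76) = -408
Dy = (-1)*[(-3)*4 - (-3)*(-16)] - (-15)*[(-4)*4 - (-3)*(-1)] + (-3)*[(-4)*(-16) - (-3)*(-1)]
  = (-1)*(-60) - (-15)*(-19) + (-3)*(61) = -408
Dz = (-1)*[4*(-16) - (-3)*(-4)] - (-2)*[(-4)*(-16) - (-3)*(-1)] + (-15)*[(-4)*(-4) - 4*(-1)]
  = (-1)*(-76) - (-2)*(61) + (-15)*(20) = -102
x = Dx/D = -408/-102 = 4, y = Dy/D = -408/-102 = 4, z = Dz/D = -102/-102 = 1
Check eq1: (-1)(4) + (-2)(4) + (-3)(1) = -15 = -15 ✓
Check eq2: (-4)(4) + (4)(4) + (-3)(1) = -3 = -3 ✓
Check eq3: (-1)(4) + (-4)(4) + (4)(1) = -16 = -16 ✓

x = 4, y = 4, z = 1


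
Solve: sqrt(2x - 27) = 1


Square both sides: 2x - 27 = 1^2 = 1
2x = 1 + 27 = 28
x = 14
Check: sqrt(2*14 - 27) = sqrt(1) = 1 ✓

x = 14


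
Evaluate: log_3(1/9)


We need the exponent such that 3^? = 1/9
3^(-2) = 1/3^2 = 1/9
Therefore log_3(1/9) = -2

-2


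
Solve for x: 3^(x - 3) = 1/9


Express both sides with the same base.
1/9 = 3^(-2)
Since the bases match, equate exponents: x - 3 = -2
So x = -2 - (-3) = 1

x = 1


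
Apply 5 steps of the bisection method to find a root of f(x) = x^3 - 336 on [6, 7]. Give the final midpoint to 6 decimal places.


f(x) = x^3 - 336
f(6) = -120 < 0
f(7) = 7 > 0

Step 1: midpoint = (6.000000 + 7.000000)/2 = 6.500000
  f(6.500000) = -61.375000
  f(mid) < 0, so root is in [6.500000, 7.000000]

Step 2: midpoint = (6.500000 + 7.000000)/2 = 6.750000
  f(6.750000) = -28.453125
  f(mid) < 0, so root is in [6.750000, 7.000000]

Step 3: midpoint = (6.750000 + 7.000000)/2 = 6.875000
  f(6.875000) = -11.048828
  f(mid) < 0, so root is in [6.875000, 7.000000]

Step 4: midpoint = (6.875000 + 7.000000)/2 = 6.937500
  f(6.937500) = -2.105713
  f(mid) < 0, so root is in [6.937500, 7.000000]

Step 5: midpoint = (6.937500 + 7.000000)/2 = 6.968750
  f(6.968750) = 2.426727
  f(mid) > 0, so root is in [6.937500, 6.968750]

midpoint = 6.968750


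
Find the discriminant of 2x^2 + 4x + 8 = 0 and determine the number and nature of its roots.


For ax^2 + bx + c = 0, discriminant D = b^2 - 4ac
Here a = 2, b = 4, c = 8
D = (4)^2 - 4(2)(8) = 16 - 64 = -48

D = -48 < 0
The equation has no real roots (2 complex conjugate roots).

Discriminant = -48, no real roots (2 complex conjugate roots)


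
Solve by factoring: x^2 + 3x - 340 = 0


We need two numbers that multiply to -340 and add to 3.
Those numbers are -17 and 20 (since (-17) * 20 = -340 and (-17) + 20 = 3).
So x^2 + 3x - 340 = (x - 17)(x + 20) = 0
Setting each factor to zero: x = 17 or x = -20

x = -20, x = 17


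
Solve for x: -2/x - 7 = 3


Subtract -7 from both sides: -2/x = 10
Multiply both sides by x: -2 = 10 * x
Divide by 10: x = -1/5

x = -1/5


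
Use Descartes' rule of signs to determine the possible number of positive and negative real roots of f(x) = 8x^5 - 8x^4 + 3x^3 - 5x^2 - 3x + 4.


Descartes' rule of signs:

For positive roots, count sign changes in f(x) = 8x^5 - 8x^4 + 3x^3 - 5x^2 - 3x + 4:
Signs of coefficients: +, -, +, -, -, +
Number of sign changes: 4
Possible positive real roots: 4, 2, 0

For negative roots, examine f(-x) = -8x^5 - 8x^4 - 3x^3 - 5x^2 + 3x + 4:
Signs of coefficients: -, -, -, -, +, +
Number of sign changes: 1
Possible negative real roots: 1

Positive roots: 4 or 2 or 0; Negative roots: 1


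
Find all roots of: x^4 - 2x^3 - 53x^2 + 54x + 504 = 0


Let p(x) = x^4 - 2x^3 - 53x^2 + 54x + 504. By the rational root theorem (leading coefficient 1), any rational root is an integer divisor of 504: try ±1, ±2, ... in turn.
Test x = 1: value = 504 ≠ 0.
Test x = -1: value = 400 ≠ 0.
Test x = 2: value = 400 ≠ 0.
Test x = -2: value = 216 ≠ 0.
Test x = 3: value = 216 ≠ 0.
Test x = -3: value = 0 ✓, so (x + 3) is a factor.
Synthetic division by (x + 3): bring down 1; 1(-3) - 2 = -5; (-5)(-3) - 53 = -38; (-38)(-3) + 54 = 168; 168(-3) + 504 = 0 → quotient x^3 - 5x^2 - 38x + 168, remainder 0.
Continue with the quotient x^3 - 5x^2 - 38x + 168 (candidates must divide 168; re-test x = -3 first in case it repeats).
Test x = -3: value = 210 ≠ 0.
Test x = 4: value = 0 ✓, so (x - 4) is a factor.
Synthetic division by (x - 4): bring down 1; 1(4) - 5 = -1; (-1)(4) - 38 = -42; (-42)(4) + 168 = 0 → quotient x^2 - x - 42, remainder 0.
Solve the quadratic x^2 - x - 42 = 0: discriminant = (-1)^2 - 4(1)(-42) = 1 + 168 = 169.
sqrt(169) = 13, so x = (1 ± 13)/2: x = 7 or x = -6.
Collecting all roots found:

x = -6, x = -3, x = 4, x = 7


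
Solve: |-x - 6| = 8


An absolute value equation |expr| = 8 gives two cases:
Case 1: -x - 6 = 8
  -x = 14, so x = -14
Case 2: -x - 6 = -8
  -x = -2, so x = 2

x = -14, x = 2


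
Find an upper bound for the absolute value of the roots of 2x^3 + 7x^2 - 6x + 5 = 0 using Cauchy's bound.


Cauchy's bound: all roots r satisfy |r| <= 1 + max(|a_i/a_n|) for i = 0,...,n-1
where a_n is the leading coefficient.

Coefficients: [2, 7, -6, 5]
Leading coefficient a_n = 2
Ratios |a_i/a_n|: 7/2, 3, 5/2
Maximum ratio: 7/2
Cauchy's bound: |r| <= 1 + 7/2 = 9/2

Upper bound = 9/2


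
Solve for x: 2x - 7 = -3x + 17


Starting with: 2x - 7 = -3x + 17
Move all x terms to left: (2 + 3)x = 17 + 7
Simplify: 5x = 24
Divide both sides by 5: x = 24/5

x = 24/5


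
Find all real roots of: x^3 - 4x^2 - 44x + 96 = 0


Let p(x) = x^3 - 4x^2 - 44x + 96. By the rational root theorem (leading coefficient 1), any rational root is an integer divisor of 96: try ±1, ±2, ... in turn.
Test x = 1: value = 49 ≠ 0.
Test x = -1: value = 135 ≠ 0.
Test x = 2: value = 0 ✓, so (x - 2) is a factor.
Synthetic division by (x - 2): bring down 1; 1(2) - 4 = -2; (-2)(2) - 44 = -48; (-48)(2) + 96 = 0 → quotient x^2 - 2x - 48, remainder 0.
Solve the quadratic x^2 - 2x - 48 = 0: discriminant = (-2)^2 - 4(1)(-48) = 4 + 192 = 196.
sqrt(196) = 14, so x = (2 ± 14)/2: x = 8 or x = -6.

x = -6, x = 2, x = 8


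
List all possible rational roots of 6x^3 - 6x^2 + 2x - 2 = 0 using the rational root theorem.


Rational root theorem: possible roots are ±p/q where:
  p divides the constant term (-2): p ∈ {1, 2}
  q divides the leading coefficient (6): q ∈ {1, 2, 3, 6}

All possible rational roots: -2, -1, -2/3, -1/2, -1/3, -1/6, 1/6, 1/3, 1/2, 2/3, 1, 2

-2, -1, -2/3, -1/2, -1/3, -1/6, 1/6, 1/3, 1/2, 2/3, 1, 2


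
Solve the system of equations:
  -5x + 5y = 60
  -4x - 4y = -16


Using Cramer's rule:
Determinant D = (-5)(-4) - (-4)(5) = 20 + 20 = 40
Dx = (60)(-4) - (-16)(5) = -240 + 80 = -160
Dy = (-5)(-16) - (-4)(60) = 80 + 240 = 320
x = Dx/D = -160/40 = -4
y = Dy/D = 320/40 = 8

x = -4, y = 8


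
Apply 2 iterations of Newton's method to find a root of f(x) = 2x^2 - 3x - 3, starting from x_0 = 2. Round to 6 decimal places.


Newton's method: x_(n+1) = x_n - f(x_n)/f'(x_n)
f(x) = 2x^2 - 3x - 3
f'(x) = 4x - 3

Iteration 1:
  f(2.000000) = -1.000000
  f'(2.000000) = 5.000000
  x_1 = 2.000000 - (-1.000000)/(5.000000) = 2.200000

Iteration 2:
  f(2.200000) = 0.080000
  f'(2.200000) = 5.800000
  x_2 = 2.200000 - (0.080000)/(5.800000) = 2.186207

x_2 = 2.186207


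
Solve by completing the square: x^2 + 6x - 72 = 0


Start: x^2 + 6x - 72 = 0
Move constant: x^2 + 6x = 72
Half of 6 is 3, squared is 9
Add 9 to both sides: x^2 + 6x + 9 = 81
(x + 3)^2 = 81
x + 3 = ±9
x = -3 + 9 = 6 or x = -3 - 9 = -12

x = -12, x = 6


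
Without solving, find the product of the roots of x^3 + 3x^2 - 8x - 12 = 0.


By Vieta's formulas for x^3 + bx^2 + cx + d = 0:
  r1 + r2 + r3 = -b/a = -3
  r1*r2 + r1*r3 + r2*r3 = c/a = -8
  r1*r2*r3 = -d/a = 12


Product = 12


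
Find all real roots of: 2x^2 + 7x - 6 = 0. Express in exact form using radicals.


Using the quadratic formula: x = (-b ± sqrt(b^2 - 4ac)) / (2a)
Here a = 2, b = 7, c = -6
Discriminant = b^2 - 4ac = 7^2 - 4(2)(-6) = 49 + 48 = 97
Since discriminant = 97 > 0, there are two real roots.
x = (-7 ± sqrt(97)) / 4
Numerically: x ≈ 0.7122 or x ≈ -4.2122

x = (-7 + sqrt(97)) / 4 or x = (-7 - sqrt(97)) / 4


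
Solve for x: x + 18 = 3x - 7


Starting with: x + 18 = 3x - 7
Move all x terms to left: (1 - 3)x = -7 - 18
Simplify: -2x = -25
Divide both sides by -2: x = 25/2

x = 25/2


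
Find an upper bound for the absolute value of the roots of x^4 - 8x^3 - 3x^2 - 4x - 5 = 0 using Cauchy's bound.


Cauchy's bound: all roots r satisfy |r| <= 1 + max(|a_i/a_n|) for i = 0,...,n-1
where a_n is the leading coefficient.

Coefficients: [1, -8, -3, -4, -5]
Leading coefficient a_n = 1
Ratios |a_i/a_n|: 8, 3, 4, 5
Maximum ratio: 8
Cauchy's bound: |r| <= 1 + 8 = 9

Upper bound = 9


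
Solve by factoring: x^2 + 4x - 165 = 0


We need two numbers that multiply to -165 and add to 4.
Those numbers are -11 and 15 (since (-11) * 15 = -165 and (-11) + 15 = 4).
So x^2 + 4x - 165 = (x - 11)(x + 15) = 0
Setting each factor to zero: x = 11 or x = -15

x = -15, x = 11


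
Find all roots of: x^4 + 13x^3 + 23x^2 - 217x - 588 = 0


Let p(x) = x^4 + 13x^3 + 23x^2 - 217x - 588. By the rational root theorem (leading coefficient 1), any rational root is an integer divisor of 588: try ±1, ±2, ... in turn.
Test x = 1: value = -768 ≠ 0.
Test x = -1: value = -360 ≠ 0.
Test x = 2: value = -810 ≠ 0.
Test x = -2: value = -150 ≠ 0.
Test x = 3: value = -600 ≠ 0.
Test x = -3: value = 0 ✓, so (x + 3) is a factor.
Synthetic division by (x + 3): bring down 1; 1(-3) + 13 = 10; 10(-3) + 23 = -7; (-7)(-3) - 217 = -196; (-196)(-3) - 588 = 0 → quotient x^3 + 10x^2 - 7x - 196, remainder 0.
Continue with the quotient x^3 + 10x^2 - 7x - 196 (candidates must divide 196).
Test x = 4: value = 0 ✓, so (x - 4) is a factor.
Synthetic division by (x - 4): bring down 1; 1(4) + 10 = 14; 14(4) - 7 = 49; 49(4) - 196 = 0 → quotient x^2 + 14x + 49, remainder 0.
Solve the quadratic x^2 + 14x + 49 = 0: discriminant = 14^2 - 4(1)(49) = 196 - 196 = 0.
Discriminant = 0, so a double root: x = -14/2 = -7.
Collecting all roots found:

x = -7 (multiplicity 2), x = -3, x = 4


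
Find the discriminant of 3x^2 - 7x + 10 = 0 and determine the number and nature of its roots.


For ax^2 + bx + c = 0, discriminant D = b^2 - 4ac
Here a = 3, b = -7, c = 10
D = (-7)^2 - 4(3)(10) = 49 - 120 = -71

D = -71 < 0
The equation has no real roots (2 complex conjugate roots).

Discriminant = -71, no real roots (2 complex conjugate roots)


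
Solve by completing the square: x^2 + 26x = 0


Start: x^2 + 26x + 0 = 0
Move constant: x^2 + 26x = 0
Half of 26 is 13, squared is 169
Add 169 to both sides: x^2 + 26x + 169 = 169
(x + 13)^2 = 169
x + 13 = ±13
x = -13 + 13 = 0 or x = -13 - 13 = -26

x = -26, x = 0


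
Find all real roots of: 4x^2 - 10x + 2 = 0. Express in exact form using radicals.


Using the quadratic formula: x = (-b ± sqrt(b^2 - 4ac)) / (2a)
Here a = 4, b = -10, c = 2
Discriminant = b^2 - 4ac = (-10)^2 - 4(4)(2) = 100 - 32 = 68
Since discriminant = 68 > 0, there are two real roots.
x = (10 ± 2*sqrt(17)) / 8
Simplifying: x = (5 ± sqrt(17)) / 4
Numerically: x ≈ 2.2808 or x ≈ 0.2192

x = (5 + sqrt(17)) / 4 or x = (5 - sqrt(17)) / 4


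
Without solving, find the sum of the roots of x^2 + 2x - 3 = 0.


By Vieta's formulas for ax^2 + bx + c = 0:
  Sum of roots = -b/a
  Product of roots = c/a

Here a = 1, b = 2, c = -3
Sum = -(2)/1 = -2
Product = -3/1 = -3

Sum = -2


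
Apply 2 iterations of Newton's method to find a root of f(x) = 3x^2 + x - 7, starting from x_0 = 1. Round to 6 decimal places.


Newton's method: x_(n+1) = x_n - f(x_n)/f'(x_n)
f(x) = 3x^2 + x - 7
f'(x) = 6x + 1

Iteration 1:
  f(1.000000) = -3.000000
  f'(1.000000) = 7.000000
  x_1 = 1.000000 - (-3.000000)/(7.000000) = 1.428571

Iteration 2:
  f(1.428571) = 0.551020
  f'(1.428571) = 9.571429
  x_2 = 1.428571 - (0.551020)/(9.571429) = 1.371002

x_2 = 1.371002


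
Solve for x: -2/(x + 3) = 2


Multiply both sides by (x + 3): -2 = 2(x + 3)
Distribute: -2 = 2x + 6
2x = -2 - 6 = -8
x = -4

x = -4


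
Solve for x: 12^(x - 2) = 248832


Express both sides with the same base.
248832 = 12^5
Since the bases match, equate exponents: x - 2 = 5
So x = 5 - (-2) = 7

x = 7


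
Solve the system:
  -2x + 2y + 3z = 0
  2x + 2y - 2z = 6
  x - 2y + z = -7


Using Cramer's rule. Expand each determinant along the first row.
D  = (-2)*[2*1 - (-2)*(-2)] - 2*[2*1 - (-2)*1] + 3*[2*(-2) - 2*1]
  = (-2)*(-2) - 2*(4) + 3*(-6) = -22
Dx = 0*[2*1 - (-2)*(-2)] - 2*[6*1 - (-2)*(-7)] + 3*[6*(-2) - 2*(-7)]
  = 0*(-2) - 2*(-8) + 3*(2) = 22
Dy = (-2)*[6*1 - (-2)*(-7)] - 0*[2*1 - (-2)*1] + 3*[2*(-7) - 6*1]
  = (-2)*(-8) - 0*(4) + 3*(-20) = -44
Dz = (-2)*[2*(-7) - 6*(-2)] - 2*[2*(-7) - 6*1] + 0*[2*(-2) - 2*1]
  = (-2)*(-2) - 2*(-20) + 0*(-6) = 44
x = Dx/D = 22/-22 = -1, y = Dy/D = -44/-22 = 2, z = Dz/D = 44/-22 = -2
Check eq1: (-2)(-1) + (2)(2) + (3)(-2) = 0 = 0 ✓
Check eq2: (2)(-1) + (2)(2) + (-2)(-2) = 6 = 6 ✓
Check eq3: (1)(-1) + (-2)(2) + (1)(-2) = -7 = -7 ✓

x = -1, y = 2, z = -2


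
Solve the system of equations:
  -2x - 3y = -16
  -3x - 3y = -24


Using Cramer's rule:
Determinant D = (-2)(-3) - (-3)(-3) = 6 - 9 = -3
Dx = (-16)(-3) - (-24)(-3) = 48 - 72 = -24
Dy = (-2)(-24) - (-3)(-16) = 48 - 48 = 0
x = Dx/D = -24/-3 = 8
y = Dy/D = 0/-3 = 0

x = 8, y = 0


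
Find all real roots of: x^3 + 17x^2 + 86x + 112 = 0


Let p(x) = x^3 + 17x^2 + 86x + 112. By the rational root theorem (leading coefficient 1), any rational root is an integer divisor of 112: try ±1, ±2, ... in turn.
Test x = 1: value = 216 ≠ 0.
Test x = -1: value = 42 ≠ 0.
Test x = 2: value = 360 ≠ 0.
Test x = -2: value = 0 ✓, so (x + 2) is a factor.
Synthetic division by (x + 2): bring down 1; 1(-2) + 17 = 15; 15(-2) + 86 = 56; 56(-2) + 112 = 0 → quotient x^2 + 15x + 56, remainder 0.
Solve the quadratic x^2 + 15x + 56 = 0: discriminant = 15^2 - 4(1)(56) = 225 - 224 = 1.
sqrt(1) = 1, so x = (-15 ± 1)/2: x = -7 or x = -8.

x = -8, x = -7, x = -2


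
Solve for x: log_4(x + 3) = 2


Convert to exponential form: x + 3 = 4^2 = 16
x = 16 - 3 = 13
Check: log_4(13 + 3) = log_4(16) = log_4(16) = 2 ✓

x = 13


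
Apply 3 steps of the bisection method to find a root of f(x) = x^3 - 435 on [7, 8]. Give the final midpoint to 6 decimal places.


f(x) = x^3 - 435
f(7) = -92 < 0
f(8) = 77 > 0

Step 1: midpoint = (7.000000 + 8.000000)/2 = 7.500000
  f(7.500000) = -13.125000
  f(mid) < 0, so root is in [7.500000, 8.000000]

Step 2: midpoint = (7.500000 + 8.000000)/2 = 7.750000
  f(7.750000) = 30.484375
  f(mid) > 0, so root is in [7.500000, 7.750000]

Step 3: midpoint = (7.500000 + 7.750000)/2 = 7.625000
  f(7.625000) = 8.322266
  f(mid) > 0, so root is in [7.500000, 7.625000]

midpoint = 7.625000


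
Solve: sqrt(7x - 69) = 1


Square both sides: 7x - 69 = 1^2 = 1
7x = 1 + 69 = 70
x = 10
Check: sqrt(7*10 - 69) = sqrt(1) = 1 ✓

x = 10


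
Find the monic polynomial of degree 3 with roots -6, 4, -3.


A monic polynomial with roots -6, 4, -3 is:
p(x) = (x + 6)(x - 4)(x + 3)
After multiplying by (x + 6): x + 6
After multiplying by (x - 4): x^2 + 2x - 24
After multiplying by (x + 3): x^3 + 5x^2 - 18x - 72

x^3 + 5x^2 - 18x - 72


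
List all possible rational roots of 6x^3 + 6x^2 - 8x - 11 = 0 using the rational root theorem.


Rational root theorem: possible roots are ±p/q where:
  p divides the constant term (-11): p ∈ {1, 11}
  q divides the leading coefficient (6): q ∈ {1, 2, 3, 6}

All possible rational roots: -11, -11/2, -11/3, -11/6, -1, -1/2, -1/3, -1/6, 1/6, 1/3, 1/2, 1, 11/6, 11/3, 11/2, 11

-11, -11/2, -11/3, -11/6, -1, -1/2, -1/3, -1/6, 1/6, 1/3, 1/2, 1, 11/6, 11/3, 11/2, 11


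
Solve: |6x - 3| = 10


An absolute value equation |expr| = 10 gives two cases:
Case 1: 6x - 3 = 10
  6x = 13, so x = 13/6
Case 2: 6x - 3 = -10
  6x = -7, so x = -7/6

x = -7/6, x = 13/6


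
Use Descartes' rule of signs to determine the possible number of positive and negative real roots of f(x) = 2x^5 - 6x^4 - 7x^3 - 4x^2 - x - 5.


Descartes' rule of signs:

For positive roots, count sign changes in f(x) = 2x^5 - 6x^4 - 7x^3 - 4x^2 - x - 5:
Signs of coefficients: +, -, -, -, -, -
Number of sign changes: 1
Possible positive real roots: 1

For negative roots, examine f(-x) = -2x^5 - 6x^4 + 7x^3 - 4x^2 + x - 5:
Signs of coefficients: -, -, +, -, +, -
Number of sign changes: 4
Possible negative real roots: 4, 2, 0

Positive roots: 1; Negative roots: 4 or 2 or 0
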